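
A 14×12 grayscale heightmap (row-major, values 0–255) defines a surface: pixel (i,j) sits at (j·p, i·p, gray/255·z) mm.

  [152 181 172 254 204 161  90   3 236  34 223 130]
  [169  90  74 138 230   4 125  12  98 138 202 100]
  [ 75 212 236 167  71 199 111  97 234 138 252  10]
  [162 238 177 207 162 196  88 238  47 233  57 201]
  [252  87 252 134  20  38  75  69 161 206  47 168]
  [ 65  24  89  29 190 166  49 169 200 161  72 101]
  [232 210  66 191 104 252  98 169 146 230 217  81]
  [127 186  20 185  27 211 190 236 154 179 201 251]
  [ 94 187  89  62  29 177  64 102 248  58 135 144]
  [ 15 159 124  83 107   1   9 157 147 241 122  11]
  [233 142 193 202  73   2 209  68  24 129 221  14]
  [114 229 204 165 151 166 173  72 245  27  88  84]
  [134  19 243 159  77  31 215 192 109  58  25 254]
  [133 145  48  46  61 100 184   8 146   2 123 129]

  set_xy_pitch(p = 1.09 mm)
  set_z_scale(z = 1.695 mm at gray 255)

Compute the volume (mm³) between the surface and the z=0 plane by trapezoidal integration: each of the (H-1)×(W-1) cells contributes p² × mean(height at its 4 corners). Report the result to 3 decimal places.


150.721

height_mm = gray/255 × 1.695; cell vol = 1.09² × mean(4 corners)
unit = 1.09² × 1.695 / (4×255) = 0.00197434 mm³ per gray-sum
row 0: Σ corner-gray over 11 cells = 5889  → 11.6269
row 1: Σ corner-gray over 11 cells = 6010  → 11.8658
row 2: Σ corner-gray over 11 cells = 7168  → 14.1521
row 3: Σ corner-gray over 11 cells = 6247  → 12.3337
row 4: Σ corner-gray over 11 cells = 5062  → 9.9941
row 5: Σ corner-gray over 11 cells = 6143  → 12.1284
row 6: Σ corner-gray over 11 cells = 7235  → 14.2844
row 7: Σ corner-gray over 11 cells = 6096  → 12.0356
row 8: Σ corner-gray over 11 cells = 4866  → 9.6072
row 9: Σ corner-gray over 11 cells = 5099  → 10.0672
row 10: Σ corner-gray over 11 cells = 6011  → 11.8678
row 11: Σ corner-gray over 11 cells = 5882  → 11.6131
row 12: Σ corner-gray over 11 cells = 4632  → 9.1452
Σ rows: total corner-gray = 76340  → 150.7213 mm³


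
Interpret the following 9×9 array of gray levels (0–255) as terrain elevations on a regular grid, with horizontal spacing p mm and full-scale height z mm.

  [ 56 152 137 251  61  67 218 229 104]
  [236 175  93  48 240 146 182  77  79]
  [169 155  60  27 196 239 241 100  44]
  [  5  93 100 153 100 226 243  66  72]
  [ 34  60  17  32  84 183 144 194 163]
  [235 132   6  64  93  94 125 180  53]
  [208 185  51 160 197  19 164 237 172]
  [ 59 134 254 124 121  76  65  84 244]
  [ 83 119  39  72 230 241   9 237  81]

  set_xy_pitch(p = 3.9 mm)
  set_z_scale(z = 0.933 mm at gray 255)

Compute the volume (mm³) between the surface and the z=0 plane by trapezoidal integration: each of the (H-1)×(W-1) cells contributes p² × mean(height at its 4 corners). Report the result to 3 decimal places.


458.423

height_mm = gray/255 × 0.933; cell vol = 3.9² × mean(4 corners)
unit = 3.9² × 0.933 / (4×255) = 0.0139127 mm³ per gray-sum
row 0: Σ corner-gray over 8 cells = 4627  → 64.3740
row 1: Σ corner-gray over 8 cells = 4486  → 62.4123
row 2: Σ corner-gray over 8 cells = 4288  → 59.6576
row 3: Σ corner-gray over 8 cells = 3664  → 50.9760
row 4: Σ corner-gray over 8 cells = 3301  → 45.9257
row 5: Σ corner-gray over 8 cells = 4082  → 56.7915
row 6: Σ corner-gray over 8 cells = 4425  → 61.5636
row 7: Σ corner-gray over 8 cells = 4077  → 56.7220
Σ rows: total corner-gray = 32950  → 458.4227 mm³


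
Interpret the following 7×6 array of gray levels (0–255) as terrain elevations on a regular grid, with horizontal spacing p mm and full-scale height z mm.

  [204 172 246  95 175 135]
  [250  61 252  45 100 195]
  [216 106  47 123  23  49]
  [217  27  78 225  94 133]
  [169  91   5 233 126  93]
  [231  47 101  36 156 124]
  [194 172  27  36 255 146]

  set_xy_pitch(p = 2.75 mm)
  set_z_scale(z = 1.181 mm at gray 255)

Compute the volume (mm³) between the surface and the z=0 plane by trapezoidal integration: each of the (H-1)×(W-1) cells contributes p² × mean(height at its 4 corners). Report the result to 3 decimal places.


125.152

height_mm = gray/255 × 1.181; cell vol = 2.75² × mean(4 corners)
unit = 2.75² × 1.181 / (4×255) = 0.00875619 mm³ per gray-sum
row 0: Σ corner-gray over 5 cells = 3076  → 26.9340
row 1: Σ corner-gray over 5 cells = 2224  → 19.4738
row 2: Σ corner-gray over 5 cells = 2061  → 18.0465
row 3: Σ corner-gray over 5 cells = 2370  → 20.7522
row 4: Σ corner-gray over 5 cells = 2207  → 19.3249
row 5: Σ corner-gray over 5 cells = 2355  → 20.6208
Σ rows: total corner-gray = 14293  → 125.1522 mm³


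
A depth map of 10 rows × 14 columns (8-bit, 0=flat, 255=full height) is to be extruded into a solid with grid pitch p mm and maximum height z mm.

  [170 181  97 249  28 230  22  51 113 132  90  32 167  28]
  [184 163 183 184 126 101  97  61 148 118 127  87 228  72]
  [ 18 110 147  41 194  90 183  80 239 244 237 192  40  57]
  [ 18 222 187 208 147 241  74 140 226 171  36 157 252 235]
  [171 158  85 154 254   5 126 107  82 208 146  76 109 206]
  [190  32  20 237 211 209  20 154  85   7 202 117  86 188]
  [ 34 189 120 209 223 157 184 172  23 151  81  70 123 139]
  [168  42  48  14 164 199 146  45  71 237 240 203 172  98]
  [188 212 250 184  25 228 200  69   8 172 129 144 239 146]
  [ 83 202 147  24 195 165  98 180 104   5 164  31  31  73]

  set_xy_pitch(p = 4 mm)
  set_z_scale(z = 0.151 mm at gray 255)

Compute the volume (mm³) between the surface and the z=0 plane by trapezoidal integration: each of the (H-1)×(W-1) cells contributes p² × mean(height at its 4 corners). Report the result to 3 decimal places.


height_mm = gray/255 × 0.151; cell vol = 4² × mean(4 corners)
unit = 4² × 0.151 / (4×255) = 0.00236863 mm³ per gray-sum
row 0: Σ corner-gray over 13 cells = 6484  → 15.3582
row 1: Σ corner-gray over 13 cells = 7171  → 16.9854
row 2: Σ corner-gray over 13 cells = 8044  → 19.0532
row 3: Σ corner-gray over 13 cells = 7772  → 18.4090
row 4: Σ corner-gray over 13 cells = 6535  → 15.4790
row 5: Σ corner-gray over 13 cells = 6715  → 15.9053
row 6: Σ corner-gray over 13 cells = 7005  → 16.5922
row 7: Σ corner-gray over 13 cells = 7482  → 17.7221
row 8: Σ corner-gray over 13 cells = 6902  → 16.3483
Σ rows: total corner-gray = 64110  → 151.8527 mm³

151.853


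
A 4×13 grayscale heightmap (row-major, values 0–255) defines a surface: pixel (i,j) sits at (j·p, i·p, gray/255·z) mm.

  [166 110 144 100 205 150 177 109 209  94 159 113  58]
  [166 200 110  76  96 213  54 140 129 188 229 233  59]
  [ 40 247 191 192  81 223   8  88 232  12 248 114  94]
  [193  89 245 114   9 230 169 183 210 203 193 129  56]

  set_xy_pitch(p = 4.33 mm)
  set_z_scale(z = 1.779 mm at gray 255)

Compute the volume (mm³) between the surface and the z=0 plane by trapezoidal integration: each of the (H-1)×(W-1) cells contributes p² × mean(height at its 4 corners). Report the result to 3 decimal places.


689.813

height_mm = gray/255 × 1.779; cell vol = 4.33² × mean(4 corners)
unit = 4.33² × 1.779 / (4×255) = 0.0327003 mm³ per gray-sum
row 0: Σ corner-gray over 12 cells = 6925  → 226.4495
row 1: Σ corner-gray over 12 cells = 6967  → 227.8229
row 2: Σ corner-gray over 12 cells = 7203  → 235.5402
Σ rows: total corner-gray = 21095  → 689.8126 mm³


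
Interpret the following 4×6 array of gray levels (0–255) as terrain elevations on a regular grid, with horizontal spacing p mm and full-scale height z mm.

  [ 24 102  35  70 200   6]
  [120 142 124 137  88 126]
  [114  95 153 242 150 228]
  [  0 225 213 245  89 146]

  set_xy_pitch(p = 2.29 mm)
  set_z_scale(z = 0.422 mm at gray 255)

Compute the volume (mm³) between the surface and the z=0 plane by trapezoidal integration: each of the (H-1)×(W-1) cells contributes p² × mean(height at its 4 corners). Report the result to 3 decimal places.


17.865

height_mm = gray/255 × 0.422; cell vol = 2.29² × mean(4 corners)
unit = 2.29² × 0.422 / (4×255) = 0.00216962 mm³ per gray-sum
row 0: Σ corner-gray over 5 cells = 2072  → 4.4954
row 1: Σ corner-gray over 5 cells = 2850  → 6.1834
row 2: Σ corner-gray over 5 cells = 3312  → 7.1858
Σ rows: total corner-gray = 8234  → 17.8646 mm³


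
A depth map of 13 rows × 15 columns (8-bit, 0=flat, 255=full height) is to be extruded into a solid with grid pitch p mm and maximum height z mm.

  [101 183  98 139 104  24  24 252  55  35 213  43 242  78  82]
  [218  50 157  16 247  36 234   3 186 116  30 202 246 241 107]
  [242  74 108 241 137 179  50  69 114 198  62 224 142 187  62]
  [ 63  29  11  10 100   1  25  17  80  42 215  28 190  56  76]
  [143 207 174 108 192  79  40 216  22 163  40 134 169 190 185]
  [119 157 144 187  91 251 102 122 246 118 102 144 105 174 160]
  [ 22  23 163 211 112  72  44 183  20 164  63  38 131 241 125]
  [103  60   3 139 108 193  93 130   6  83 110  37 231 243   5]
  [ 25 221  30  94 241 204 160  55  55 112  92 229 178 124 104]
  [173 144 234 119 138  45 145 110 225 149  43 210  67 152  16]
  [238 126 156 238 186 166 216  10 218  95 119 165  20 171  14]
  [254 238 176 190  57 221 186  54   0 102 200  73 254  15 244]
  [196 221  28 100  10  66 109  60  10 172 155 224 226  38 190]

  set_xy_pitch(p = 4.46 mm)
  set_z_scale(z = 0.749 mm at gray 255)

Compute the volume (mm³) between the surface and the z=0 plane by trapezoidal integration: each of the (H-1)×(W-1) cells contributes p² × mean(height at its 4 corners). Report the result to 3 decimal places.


height_mm = gray/255 × 0.749; cell vol = 4.46² × mean(4 corners)
unit = 4.46² × 0.749 / (4×255) = 0.0146067 mm³ per gray-sum
row 0: Σ corner-gray over 14 cells = 7016  → 102.4804
row 1: Σ corner-gray over 14 cells = 7727  → 112.8658
row 2: Σ corner-gray over 14 cells = 5621  → 82.1041
row 3: Σ corner-gray over 14 cells = 5543  → 80.9648
row 4: Σ corner-gray over 14 cells = 7961  → 116.2837
row 5: Σ corner-gray over 14 cells = 7242  → 105.7815
row 6: Σ corner-gray over 14 cells = 6057  → 88.4726
row 7: Σ corner-gray over 14 cells = 6699  → 97.8501
row 8: Σ corner-gray over 14 cells = 7470  → 109.1119
row 9: Σ corner-gray over 14 cells = 7775  → 113.5669
row 10: Σ corner-gray over 14 cells = 8054  → 117.6422
row 11: Σ corner-gray over 14 cells = 7254  → 105.9568
Σ rows: total corner-gray = 84419  → 1233.0809 mm³

1233.081


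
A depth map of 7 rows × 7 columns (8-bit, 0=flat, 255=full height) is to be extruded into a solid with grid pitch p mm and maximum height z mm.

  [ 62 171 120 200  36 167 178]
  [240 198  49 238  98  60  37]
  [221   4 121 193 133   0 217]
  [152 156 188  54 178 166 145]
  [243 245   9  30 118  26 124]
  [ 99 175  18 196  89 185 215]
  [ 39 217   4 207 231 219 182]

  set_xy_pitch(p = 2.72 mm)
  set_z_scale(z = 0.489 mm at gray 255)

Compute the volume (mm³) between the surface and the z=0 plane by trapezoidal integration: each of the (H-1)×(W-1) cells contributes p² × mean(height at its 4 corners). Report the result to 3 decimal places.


height_mm = gray/255 × 0.489; cell vol = 2.72² × mean(4 corners)
unit = 2.72² × 0.489 / (4×255) = 0.00354688 mm³ per gray-sum
row 0: Σ corner-gray over 6 cells = 3191  → 11.3181
row 1: Σ corner-gray over 6 cells = 2903  → 10.2966
row 2: Σ corner-gray over 6 cells = 3121  → 11.0698
row 3: Σ corner-gray over 6 cells = 3004  → 10.6548
row 4: Σ corner-gray over 6 cells = 2863  → 10.1547
row 5: Σ corner-gray over 6 cells = 3617  → 12.8291
Σ rows: total corner-gray = 18699  → 66.3231 mm³

66.323


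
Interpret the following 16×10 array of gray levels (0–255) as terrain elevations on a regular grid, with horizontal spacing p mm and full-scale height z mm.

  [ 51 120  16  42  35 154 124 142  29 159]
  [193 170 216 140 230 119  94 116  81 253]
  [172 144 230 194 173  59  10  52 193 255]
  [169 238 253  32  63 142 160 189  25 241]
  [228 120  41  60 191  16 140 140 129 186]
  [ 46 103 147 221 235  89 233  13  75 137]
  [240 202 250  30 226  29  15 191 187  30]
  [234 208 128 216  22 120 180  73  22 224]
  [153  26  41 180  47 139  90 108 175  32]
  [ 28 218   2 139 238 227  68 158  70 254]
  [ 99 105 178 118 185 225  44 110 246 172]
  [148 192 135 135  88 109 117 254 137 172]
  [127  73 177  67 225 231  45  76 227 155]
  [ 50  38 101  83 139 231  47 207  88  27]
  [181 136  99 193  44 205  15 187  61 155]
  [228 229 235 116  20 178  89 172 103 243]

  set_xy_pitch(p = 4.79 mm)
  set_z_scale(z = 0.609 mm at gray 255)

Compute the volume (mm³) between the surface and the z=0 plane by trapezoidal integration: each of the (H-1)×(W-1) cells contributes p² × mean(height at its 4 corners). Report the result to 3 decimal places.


982.313

height_mm = gray/255 × 0.609; cell vol = 4.79² × mean(4 corners)
unit = 4.79² × 0.609 / (4×255) = 0.013699 mm³ per gray-sum
row 0: Σ corner-gray over 9 cells = 4312  → 59.0700
row 1: Σ corner-gray over 9 cells = 5315  → 72.8101
row 2: Σ corner-gray over 9 cells = 5151  → 70.5634
row 3: Σ corner-gray over 9 cells = 4702  → 64.4126
row 4: Σ corner-gray over 9 cells = 4503  → 61.6865
row 5: Σ corner-gray over 9 cells = 4945  → 67.7414
row 6: Σ corner-gray over 9 cells = 4926  → 67.4812
row 7: Σ corner-gray over 9 cells = 4193  → 57.4398
row 8: Σ corner-gray over 9 cells = 4319  → 59.1659
row 9: Σ corner-gray over 9 cells = 5215  → 71.4402
row 10: Σ corner-gray over 9 cells = 5347  → 73.2484
row 11: Σ corner-gray over 9 cells = 5178  → 70.9333
row 12: Σ corner-gray over 9 cells = 4469  → 61.2207
row 13: Σ corner-gray over 9 cells = 4161  → 57.0014
row 14: Σ corner-gray over 9 cells = 4971  → 68.0976
Σ rows: total corner-gray = 71707  → 982.3126 mm³


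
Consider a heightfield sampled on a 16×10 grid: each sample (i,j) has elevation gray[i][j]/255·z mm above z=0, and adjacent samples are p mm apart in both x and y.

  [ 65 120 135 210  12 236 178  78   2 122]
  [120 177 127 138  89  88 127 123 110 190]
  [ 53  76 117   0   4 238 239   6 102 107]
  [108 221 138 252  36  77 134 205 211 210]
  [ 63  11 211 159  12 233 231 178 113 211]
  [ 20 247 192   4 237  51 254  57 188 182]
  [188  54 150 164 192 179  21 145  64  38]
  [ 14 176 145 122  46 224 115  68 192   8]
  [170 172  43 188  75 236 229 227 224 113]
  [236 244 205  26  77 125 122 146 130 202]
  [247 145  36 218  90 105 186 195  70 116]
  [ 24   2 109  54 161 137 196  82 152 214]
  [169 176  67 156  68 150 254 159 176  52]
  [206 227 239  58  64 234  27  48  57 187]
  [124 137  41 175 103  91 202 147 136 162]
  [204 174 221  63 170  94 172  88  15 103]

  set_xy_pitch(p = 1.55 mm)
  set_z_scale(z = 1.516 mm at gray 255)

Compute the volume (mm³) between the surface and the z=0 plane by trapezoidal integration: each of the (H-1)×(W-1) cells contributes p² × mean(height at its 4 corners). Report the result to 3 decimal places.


257.717

height_mm = gray/255 × 1.516; cell vol = 1.55² × mean(4 corners)
unit = 1.55² × 1.516 / (4×255) = 0.00357077 mm³ per gray-sum
row 0: Σ corner-gray over 9 cells = 4397  → 15.7007
row 1: Σ corner-gray over 9 cells = 3992  → 14.2545
row 2: Σ corner-gray over 9 cells = 4590  → 16.3899
row 3: Σ corner-gray over 9 cells = 5436  → 19.4107
row 4: Σ corner-gray over 9 cells = 5232  → 18.6823
row 5: Σ corner-gray over 9 cells = 4826  → 17.2326
row 6: Σ corner-gray over 9 cells = 4362  → 15.5757
row 7: Σ corner-gray over 9 cells = 5269  → 18.8144
row 8: Σ corner-gray over 9 cells = 5659  → 20.2070
row 9: Σ corner-gray over 9 cells = 5041  → 18.0003
row 10: Σ corner-gray over 9 cells = 4477  → 15.9864
row 11: Σ corner-gray over 9 cells = 4657  → 16.6291
row 12: Σ corner-gray over 9 cells = 4934  → 17.6182
row 13: Σ corner-gray over 9 cells = 4651  → 16.6077
row 14: Σ corner-gray over 9 cells = 4651  → 16.6077
Σ rows: total corner-gray = 72174  → 257.7171 mm³


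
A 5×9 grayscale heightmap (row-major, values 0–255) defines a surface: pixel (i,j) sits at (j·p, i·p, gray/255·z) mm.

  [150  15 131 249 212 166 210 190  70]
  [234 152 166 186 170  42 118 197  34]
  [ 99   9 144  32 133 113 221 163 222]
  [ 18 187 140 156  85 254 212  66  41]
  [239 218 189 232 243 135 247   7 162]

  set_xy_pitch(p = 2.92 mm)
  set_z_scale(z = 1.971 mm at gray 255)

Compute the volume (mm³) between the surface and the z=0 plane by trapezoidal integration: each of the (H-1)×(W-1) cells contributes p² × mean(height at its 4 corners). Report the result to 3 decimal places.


height_mm = gray/255 × 1.971; cell vol = 2.92² × mean(4 corners)
unit = 2.92² × 1.971 / (4×255) = 0.016476 mm³ per gray-sum
row 0: Σ corner-gray over 8 cells = 4896  → 80.6666
row 1: Σ corner-gray over 8 cells = 4281  → 70.5338
row 2: Σ corner-gray over 8 cells = 4210  → 69.3640
row 3: Σ corner-gray over 8 cells = 5202  → 85.7082
Σ rows: total corner-gray = 18589  → 306.2726 mm³

306.273


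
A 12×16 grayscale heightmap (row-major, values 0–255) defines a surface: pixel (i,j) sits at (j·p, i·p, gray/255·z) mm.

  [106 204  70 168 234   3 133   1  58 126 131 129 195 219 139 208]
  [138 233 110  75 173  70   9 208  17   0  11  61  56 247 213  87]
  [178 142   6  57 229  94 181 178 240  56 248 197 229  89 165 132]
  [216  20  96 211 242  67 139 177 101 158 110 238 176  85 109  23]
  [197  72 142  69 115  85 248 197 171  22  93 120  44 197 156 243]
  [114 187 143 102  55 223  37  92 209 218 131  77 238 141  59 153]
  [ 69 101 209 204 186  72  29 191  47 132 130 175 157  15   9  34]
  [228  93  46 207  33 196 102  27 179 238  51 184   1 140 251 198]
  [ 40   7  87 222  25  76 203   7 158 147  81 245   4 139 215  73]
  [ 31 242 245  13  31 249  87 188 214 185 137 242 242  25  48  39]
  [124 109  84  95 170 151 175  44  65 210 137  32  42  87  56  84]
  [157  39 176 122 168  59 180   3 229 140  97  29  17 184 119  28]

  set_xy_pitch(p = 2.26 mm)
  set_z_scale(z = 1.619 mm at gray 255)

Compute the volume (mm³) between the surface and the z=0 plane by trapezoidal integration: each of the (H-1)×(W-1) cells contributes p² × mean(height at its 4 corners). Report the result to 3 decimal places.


height_mm = gray/255 × 1.619; cell vol = 2.26² × mean(4 corners)
unit = 2.26² × 1.619 / (4×255) = 0.00810706 mm³ per gray-sum
row 0: Σ corner-gray over 15 cells = 7125  → 57.7628
row 1: Σ corner-gray over 15 cells = 7723  → 62.6108
row 2: Σ corner-gray over 15 cells = 8629  → 69.9558
row 3: Σ corner-gray over 15 cells = 7999  → 64.8484
row 4: Σ corner-gray over 15 cells = 7993  → 64.7998
row 5: Σ corner-gray over 15 cells = 7508  → 60.8678
row 6: Σ corner-gray over 15 cells = 7339  → 59.4977
row 7: Σ corner-gray over 15 cells = 7267  → 58.9140
row 8: Σ corner-gray over 15 cells = 7711  → 62.5136
row 9: Σ corner-gray over 15 cells = 7488  → 60.7057
row 10: Σ corner-gray over 15 cells = 6431  → 52.1365
Σ rows: total corner-gray = 83213  → 674.6130 mm³

674.613


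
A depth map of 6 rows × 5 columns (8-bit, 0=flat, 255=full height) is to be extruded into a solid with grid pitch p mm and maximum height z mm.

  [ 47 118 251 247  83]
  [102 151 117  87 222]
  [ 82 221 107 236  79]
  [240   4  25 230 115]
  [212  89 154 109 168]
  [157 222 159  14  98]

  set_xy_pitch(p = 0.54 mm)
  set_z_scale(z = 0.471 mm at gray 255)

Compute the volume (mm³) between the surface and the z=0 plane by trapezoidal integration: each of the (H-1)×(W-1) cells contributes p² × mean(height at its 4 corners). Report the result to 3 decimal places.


1.477

height_mm = gray/255 × 0.471; cell vol = 0.54² × mean(4 corners)
unit = 0.54² × 0.471 / (4×255) = 0.000134651 mm³ per gray-sum
row 0: Σ corner-gray over 4 cells = 2396  → 0.3226
row 1: Σ corner-gray over 4 cells = 2323  → 0.3128
row 2: Σ corner-gray over 4 cells = 2162  → 0.2911
row 3: Σ corner-gray over 4 cells = 1957  → 0.2635
row 4: Σ corner-gray over 4 cells = 2129  → 0.2867
Σ rows: total corner-gray = 10967  → 1.4767 mm³


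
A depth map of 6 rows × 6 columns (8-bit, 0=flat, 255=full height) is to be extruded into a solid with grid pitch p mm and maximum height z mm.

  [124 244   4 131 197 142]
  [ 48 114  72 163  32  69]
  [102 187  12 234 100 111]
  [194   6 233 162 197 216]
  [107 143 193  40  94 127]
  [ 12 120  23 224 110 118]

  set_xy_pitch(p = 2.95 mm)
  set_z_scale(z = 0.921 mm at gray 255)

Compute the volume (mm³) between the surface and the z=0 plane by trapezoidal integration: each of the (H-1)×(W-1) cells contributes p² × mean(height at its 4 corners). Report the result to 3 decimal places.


97.264

height_mm = gray/255 × 0.921; cell vol = 2.95² × mean(4 corners)
unit = 2.95² × 0.921 / (4×255) = 0.00785785 mm³ per gray-sum
row 0: Σ corner-gray over 5 cells = 2297  → 18.0495
row 1: Σ corner-gray over 5 cells = 2158  → 16.9572
row 2: Σ corner-gray over 5 cells = 2885  → 22.6699
row 3: Σ corner-gray over 5 cells = 2780  → 21.8448
row 4: Σ corner-gray over 5 cells = 2258  → 17.7430
Σ rows: total corner-gray = 12378  → 97.2644 mm³


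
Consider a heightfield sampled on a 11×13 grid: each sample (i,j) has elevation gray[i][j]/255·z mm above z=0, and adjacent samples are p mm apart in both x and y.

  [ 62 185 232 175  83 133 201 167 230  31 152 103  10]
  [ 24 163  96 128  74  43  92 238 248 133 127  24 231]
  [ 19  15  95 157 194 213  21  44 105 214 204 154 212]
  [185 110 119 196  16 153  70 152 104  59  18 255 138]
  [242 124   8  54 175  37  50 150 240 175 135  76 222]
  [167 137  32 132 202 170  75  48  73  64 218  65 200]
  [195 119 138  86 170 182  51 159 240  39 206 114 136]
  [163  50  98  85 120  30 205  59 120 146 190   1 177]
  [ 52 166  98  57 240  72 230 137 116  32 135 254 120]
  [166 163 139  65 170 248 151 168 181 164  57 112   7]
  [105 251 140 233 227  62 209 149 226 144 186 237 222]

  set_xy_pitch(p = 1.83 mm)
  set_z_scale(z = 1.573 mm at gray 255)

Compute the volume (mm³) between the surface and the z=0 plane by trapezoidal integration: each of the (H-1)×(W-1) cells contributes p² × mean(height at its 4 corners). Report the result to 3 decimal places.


321.084

height_mm = gray/255 × 1.573; cell vol = 1.83² × mean(4 corners)
unit = 1.83² × 1.573 / (4×255) = 0.00516453 mm³ per gray-sum
row 0: Σ corner-gray over 12 cells = 6443  → 33.2751
row 1: Σ corner-gray over 12 cells = 6050  → 31.2454
row 2: Σ corner-gray over 12 cells = 5890  → 30.4191
row 3: Σ corner-gray over 12 cells = 5739  → 29.6392
row 4: Σ corner-gray over 12 cells = 5711  → 29.4946
row 5: Σ corner-gray over 12 cells = 6138  → 31.6999
row 6: Σ corner-gray over 12 cells = 5887  → 30.4036
row 7: Σ corner-gray over 12 cells = 5794  → 29.9233
row 8: Σ corner-gray over 12 cells = 6655  → 34.3699
row 9: Σ corner-gray over 12 cells = 7864  → 40.6139
Σ rows: total corner-gray = 62171  → 321.0839 mm³


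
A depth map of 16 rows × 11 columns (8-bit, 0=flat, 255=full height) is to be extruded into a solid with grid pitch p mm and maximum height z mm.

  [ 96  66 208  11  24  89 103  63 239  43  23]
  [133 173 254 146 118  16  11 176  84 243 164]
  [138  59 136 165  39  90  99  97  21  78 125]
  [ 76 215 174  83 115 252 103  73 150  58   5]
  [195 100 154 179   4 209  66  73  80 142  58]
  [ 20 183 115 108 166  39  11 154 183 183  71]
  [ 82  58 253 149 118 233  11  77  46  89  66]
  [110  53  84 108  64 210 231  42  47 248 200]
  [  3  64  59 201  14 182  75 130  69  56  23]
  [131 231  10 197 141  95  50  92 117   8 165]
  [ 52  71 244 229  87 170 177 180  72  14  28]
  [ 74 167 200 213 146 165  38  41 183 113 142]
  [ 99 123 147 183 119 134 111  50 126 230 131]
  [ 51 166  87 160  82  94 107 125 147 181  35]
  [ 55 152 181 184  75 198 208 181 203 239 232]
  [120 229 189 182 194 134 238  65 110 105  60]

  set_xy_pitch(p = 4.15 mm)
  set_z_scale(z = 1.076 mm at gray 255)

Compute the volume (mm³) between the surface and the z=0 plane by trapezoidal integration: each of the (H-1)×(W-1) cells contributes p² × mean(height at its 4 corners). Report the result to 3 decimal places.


1333.153

height_mm = gray/255 × 1.076; cell vol = 4.15² × mean(4 corners)
unit = 4.15² × 1.076 / (4×255) = 0.018168 mm³ per gray-sum
row 0: Σ corner-gray over 10 cells = 4550  → 82.6646
row 1: Σ corner-gray over 10 cells = 4570  → 83.0280
row 2: Σ corner-gray over 10 cells = 4358  → 79.1764
row 3: Σ corner-gray over 10 cells = 4794  → 87.0976
row 4: Σ corner-gray over 10 cells = 4642  → 84.3361
row 5: Σ corner-gray over 10 cells = 4591  → 83.4095
row 6: Σ corner-gray over 10 cells = 4700  → 85.3898
row 7: Σ corner-gray over 10 cells = 4210  → 76.4875
row 8: Σ corner-gray over 10 cells = 3904  → 70.9281
row 9: Σ corner-gray over 10 cells = 4746  → 86.2256
row 10: Σ corner-gray over 10 cells = 5316  → 96.5813
row 11: Σ corner-gray over 10 cells = 5424  → 98.5435
row 12: Σ corner-gray over 10 cells = 5060  → 91.9303
row 13: Σ corner-gray over 10 cells = 5913  → 107.4277
row 14: Σ corner-gray over 10 cells = 6601  → 119.9273
Σ rows: total corner-gray = 73379  → 1333.1533 mm³


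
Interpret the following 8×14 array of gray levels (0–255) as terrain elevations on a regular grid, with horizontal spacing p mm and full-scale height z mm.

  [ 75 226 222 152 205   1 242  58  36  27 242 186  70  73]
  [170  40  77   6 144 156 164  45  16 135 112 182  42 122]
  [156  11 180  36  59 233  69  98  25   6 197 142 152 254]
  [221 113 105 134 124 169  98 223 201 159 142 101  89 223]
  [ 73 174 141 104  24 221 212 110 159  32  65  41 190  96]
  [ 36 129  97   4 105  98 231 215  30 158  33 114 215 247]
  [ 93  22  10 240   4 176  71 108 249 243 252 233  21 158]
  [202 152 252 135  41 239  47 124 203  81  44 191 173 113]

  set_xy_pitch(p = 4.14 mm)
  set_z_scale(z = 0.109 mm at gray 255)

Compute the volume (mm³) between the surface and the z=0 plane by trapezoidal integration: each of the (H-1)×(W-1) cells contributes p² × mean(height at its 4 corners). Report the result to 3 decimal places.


height_mm = gray/255 × 0.109; cell vol = 4.14² × mean(4 corners)
unit = 4.14² × 0.109 / (4×255) = 0.00183158 mm³ per gray-sum
row 0: Σ corner-gray over 13 cells = 6012  → 11.0115
row 1: Σ corner-gray over 13 cells = 5356  → 9.8100
row 2: Σ corner-gray over 13 cells = 6586  → 12.0628
row 3: Σ corner-gray over 13 cells = 6875  → 12.5921
row 4: Σ corner-gray over 13 cells = 6256  → 11.4584
row 5: Σ corner-gray over 13 cells = 6650  → 12.1800
row 6: Σ corner-gray over 13 cells = 7188  → 13.1654
Σ rows: total corner-gray = 44923  → 82.2803 mm³

82.280


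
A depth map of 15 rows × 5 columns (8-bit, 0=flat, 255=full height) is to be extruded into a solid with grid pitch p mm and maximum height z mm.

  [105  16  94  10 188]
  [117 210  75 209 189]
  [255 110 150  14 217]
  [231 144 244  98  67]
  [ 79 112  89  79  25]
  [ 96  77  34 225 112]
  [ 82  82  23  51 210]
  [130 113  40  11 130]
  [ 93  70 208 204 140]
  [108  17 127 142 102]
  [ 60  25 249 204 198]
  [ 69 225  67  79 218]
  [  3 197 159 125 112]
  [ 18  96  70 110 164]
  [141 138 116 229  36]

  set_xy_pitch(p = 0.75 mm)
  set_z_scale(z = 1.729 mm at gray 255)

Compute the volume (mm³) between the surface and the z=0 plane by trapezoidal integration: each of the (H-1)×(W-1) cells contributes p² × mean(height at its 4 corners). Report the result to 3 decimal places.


height_mm = gray/255 × 1.729; cell vol = 0.75² × mean(4 corners)
unit = 0.75² × 1.729 / (4×255) = 0.000953493 mm³ per gray-sum
row 0: Σ corner-gray over 4 cells = 1827  → 1.7420
row 1: Σ corner-gray over 4 cells = 2314  → 2.2064
row 2: Σ corner-gray over 4 cells = 2290  → 2.1835
row 3: Σ corner-gray over 4 cells = 1934  → 1.8441
row 4: Σ corner-gray over 4 cells = 1544  → 1.4722
row 5: Σ corner-gray over 4 cells = 1484  → 1.4150
row 6: Σ corner-gray over 4 cells = 1192  → 1.1366
row 7: Σ corner-gray over 4 cells = 1785  → 1.7020
row 8: Σ corner-gray over 4 cells = 1979  → 1.8870
row 9: Σ corner-gray over 4 cells = 1996  → 1.9032
row 10: Σ corner-gray over 4 cells = 2243  → 2.1387
row 11: Σ corner-gray over 4 cells = 2106  → 2.0081
row 12: Σ corner-gray over 4 cells = 1811  → 1.7268
row 13: Σ corner-gray over 4 cells = 1877  → 1.7897
Σ rows: total corner-gray = 26382  → 25.1550 mm³

25.155


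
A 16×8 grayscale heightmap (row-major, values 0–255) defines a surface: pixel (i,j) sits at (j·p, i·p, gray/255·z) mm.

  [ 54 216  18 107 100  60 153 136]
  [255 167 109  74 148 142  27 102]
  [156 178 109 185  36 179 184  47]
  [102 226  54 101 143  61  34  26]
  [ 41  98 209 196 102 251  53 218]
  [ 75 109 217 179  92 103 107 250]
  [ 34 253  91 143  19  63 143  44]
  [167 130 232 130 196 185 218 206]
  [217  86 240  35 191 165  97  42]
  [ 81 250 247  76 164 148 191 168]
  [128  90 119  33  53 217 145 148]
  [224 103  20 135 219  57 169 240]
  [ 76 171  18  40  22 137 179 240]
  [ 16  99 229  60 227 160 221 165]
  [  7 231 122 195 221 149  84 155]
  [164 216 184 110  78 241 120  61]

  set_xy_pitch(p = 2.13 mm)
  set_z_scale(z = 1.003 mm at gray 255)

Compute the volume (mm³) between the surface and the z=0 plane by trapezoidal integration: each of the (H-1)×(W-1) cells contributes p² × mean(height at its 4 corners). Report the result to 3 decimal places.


253.602

height_mm = gray/255 × 1.003; cell vol = 2.13² × mean(4 corners)
unit = 2.13² × 1.003 / (4×255) = 0.00446128 mm³ per gray-sum
row 0: Σ corner-gray over 7 cells = 3189  → 14.2270
row 1: Σ corner-gray over 7 cells = 3636  → 16.2212
row 2: Σ corner-gray over 7 cells = 3311  → 14.7713
row 3: Σ corner-gray over 7 cells = 3443  → 15.3602
row 4: Σ corner-gray over 7 cells = 4016  → 17.9165
row 5: Σ corner-gray over 7 cells = 3441  → 15.3513
row 6: Σ corner-gray over 7 cells = 4057  → 18.0994
row 7: Σ corner-gray over 7 cells = 4442  → 19.8170
row 8: Σ corner-gray over 7 cells = 4288  → 19.1300
row 9: Σ corner-gray over 7 cells = 3991  → 17.8050
row 10: Σ corner-gray over 7 cells = 3460  → 15.4360
row 11: Σ corner-gray over 7 cells = 3320  → 14.8115
row 12: Σ corner-gray over 7 cells = 3623  → 16.1632
row 13: Σ corner-gray over 7 cells = 4339  → 19.3575
row 14: Σ corner-gray over 7 cells = 4289  → 19.1345
Σ rows: total corner-gray = 56845  → 253.6017 mm³


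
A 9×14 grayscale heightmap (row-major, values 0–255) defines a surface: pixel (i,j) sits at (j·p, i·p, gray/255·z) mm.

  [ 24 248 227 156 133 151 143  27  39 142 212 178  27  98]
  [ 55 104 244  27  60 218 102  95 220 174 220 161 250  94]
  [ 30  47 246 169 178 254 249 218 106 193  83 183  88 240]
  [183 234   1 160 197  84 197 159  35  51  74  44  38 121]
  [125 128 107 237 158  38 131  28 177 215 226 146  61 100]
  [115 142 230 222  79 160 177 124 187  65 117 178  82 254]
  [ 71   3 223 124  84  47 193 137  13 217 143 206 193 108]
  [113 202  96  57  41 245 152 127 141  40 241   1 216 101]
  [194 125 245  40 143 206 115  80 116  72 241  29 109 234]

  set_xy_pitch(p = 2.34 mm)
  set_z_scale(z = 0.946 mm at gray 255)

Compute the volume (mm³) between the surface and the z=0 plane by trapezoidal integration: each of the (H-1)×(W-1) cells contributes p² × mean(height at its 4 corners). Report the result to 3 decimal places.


290.776

height_mm = gray/255 × 0.946; cell vol = 2.34² × mean(4 corners)
unit = 2.34² × 0.946 / (4×255) = 0.00507835 mm³ per gray-sum
row 0: Σ corner-gray over 13 cells = 7387  → 37.5138
row 1: Σ corner-gray over 13 cells = 8197  → 41.6272
row 2: Σ corner-gray over 13 cells = 7150  → 36.3102
row 3: Σ corner-gray over 13 cells = 6381  → 32.4050
row 4: Σ corner-gray over 13 cells = 7424  → 37.7017
row 5: Σ corner-gray over 13 cells = 7240  → 36.7673
row 6: Σ corner-gray over 13 cells = 6677  → 33.9081
row 7: Σ corner-gray over 13 cells = 6802  → 34.5429
Σ rows: total corner-gray = 57258  → 290.7762 mm³


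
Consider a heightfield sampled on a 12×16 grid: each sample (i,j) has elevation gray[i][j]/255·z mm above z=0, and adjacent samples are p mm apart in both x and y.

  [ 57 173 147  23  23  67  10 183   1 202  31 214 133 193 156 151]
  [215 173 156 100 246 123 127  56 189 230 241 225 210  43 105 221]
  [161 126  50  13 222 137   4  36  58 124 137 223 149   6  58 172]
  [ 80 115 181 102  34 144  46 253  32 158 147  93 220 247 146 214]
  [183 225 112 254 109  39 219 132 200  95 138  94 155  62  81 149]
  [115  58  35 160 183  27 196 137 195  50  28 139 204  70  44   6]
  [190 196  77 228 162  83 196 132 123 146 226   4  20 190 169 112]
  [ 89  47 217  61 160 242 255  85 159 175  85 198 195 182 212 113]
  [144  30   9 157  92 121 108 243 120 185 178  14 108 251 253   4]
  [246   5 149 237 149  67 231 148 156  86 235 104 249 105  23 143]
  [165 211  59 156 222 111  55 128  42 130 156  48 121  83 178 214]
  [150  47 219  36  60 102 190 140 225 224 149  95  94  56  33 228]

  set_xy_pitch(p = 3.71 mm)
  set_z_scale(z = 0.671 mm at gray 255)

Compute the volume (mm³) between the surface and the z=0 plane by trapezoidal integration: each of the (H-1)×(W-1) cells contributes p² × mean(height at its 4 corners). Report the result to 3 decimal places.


792.877

height_mm = gray/255 × 0.671; cell vol = 3.71² × mean(4 corners)
unit = 3.71² × 0.671 / (4×255) = 0.00905462 mm³ per gray-sum
row 0: Σ corner-gray over 15 cells = 8204  → 74.2841
row 1: Σ corner-gray over 15 cells = 7903  → 71.5587
row 2: Σ corner-gray over 15 cells = 7149  → 64.7315
row 3: Σ corner-gray over 15 cells = 8292  → 75.0809
row 4: Σ corner-gray over 15 cells = 7335  → 66.4156
row 5: Σ corner-gray over 15 cells = 7379  → 66.8140
row 6: Σ corner-gray over 15 cells = 8954  → 81.0751
row 7: Σ corner-gray over 15 cells = 8634  → 78.1776
row 8: Σ corner-gray over 15 cells = 8163  → 73.9129
row 9: Σ corner-gray over 15 cells = 8056  → 72.9440
row 10: Σ corner-gray over 15 cells = 7497  → 67.8825
Σ rows: total corner-gray = 87566  → 792.8767 mm³


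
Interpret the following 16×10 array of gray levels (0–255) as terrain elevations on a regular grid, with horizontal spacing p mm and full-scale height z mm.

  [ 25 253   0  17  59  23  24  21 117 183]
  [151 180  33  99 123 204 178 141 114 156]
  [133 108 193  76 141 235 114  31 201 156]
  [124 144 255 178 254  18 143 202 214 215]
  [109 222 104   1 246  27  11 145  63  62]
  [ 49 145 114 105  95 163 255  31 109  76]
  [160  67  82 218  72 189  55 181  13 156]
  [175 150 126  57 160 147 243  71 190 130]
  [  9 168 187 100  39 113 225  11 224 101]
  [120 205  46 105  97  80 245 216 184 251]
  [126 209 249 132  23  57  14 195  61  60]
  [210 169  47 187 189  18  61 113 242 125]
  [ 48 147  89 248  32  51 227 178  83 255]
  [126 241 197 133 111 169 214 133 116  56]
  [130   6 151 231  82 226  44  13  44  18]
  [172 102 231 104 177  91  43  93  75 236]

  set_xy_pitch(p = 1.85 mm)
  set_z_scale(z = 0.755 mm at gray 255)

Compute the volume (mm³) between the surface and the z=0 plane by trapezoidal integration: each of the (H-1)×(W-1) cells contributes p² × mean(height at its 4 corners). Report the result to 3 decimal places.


176.578

height_mm = gray/255 × 0.755; cell vol = 1.85² × mean(4 corners)
unit = 1.85² × 0.755 / (4×255) = 0.00253332 mm³ per gray-sum
row 0: Σ corner-gray over 9 cells = 3687  → 9.3404
row 1: Σ corner-gray over 9 cells = 4938  → 12.5095
row 2: Σ corner-gray over 9 cells = 5642  → 14.2930
row 3: Σ corner-gray over 9 cells = 4964  → 12.5754
row 4: Σ corner-gray over 9 cells = 3968  → 10.0522
row 5: Σ corner-gray over 9 cells = 4229  → 10.7134
row 6: Σ corner-gray over 9 cells = 4663  → 11.8129
row 7: Σ corner-gray over 9 cells = 4837  → 12.2537
row 8: Σ corner-gray over 9 cells = 4971  → 12.5931
row 9: Σ corner-gray over 9 cells = 4793  → 12.1422
row 10: Σ corner-gray over 9 cells = 4453  → 11.2809
row 11: Σ corner-gray over 9 cells = 4800  → 12.1599
row 12: Σ corner-gray over 9 cells = 5223  → 13.2315
row 13: Σ corner-gray over 9 cells = 4552  → 11.5317
row 14: Σ corner-gray over 9 cells = 3982  → 10.0877
Σ rows: total corner-gray = 69702  → 176.5775 mm³


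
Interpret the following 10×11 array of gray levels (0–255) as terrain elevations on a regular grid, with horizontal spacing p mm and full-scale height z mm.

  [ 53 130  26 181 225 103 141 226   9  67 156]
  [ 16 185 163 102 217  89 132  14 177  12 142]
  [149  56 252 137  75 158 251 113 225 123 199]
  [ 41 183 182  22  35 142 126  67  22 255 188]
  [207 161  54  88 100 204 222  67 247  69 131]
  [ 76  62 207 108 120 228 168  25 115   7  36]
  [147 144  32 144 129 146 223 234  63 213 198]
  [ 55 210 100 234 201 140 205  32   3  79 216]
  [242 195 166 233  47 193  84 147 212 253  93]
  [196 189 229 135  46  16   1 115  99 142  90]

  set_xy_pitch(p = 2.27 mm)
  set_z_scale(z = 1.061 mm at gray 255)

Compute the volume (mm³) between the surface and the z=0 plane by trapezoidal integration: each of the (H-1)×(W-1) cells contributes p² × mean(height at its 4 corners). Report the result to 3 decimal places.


height_mm = gray/255 × 1.061; cell vol = 2.27² × mean(4 corners)
unit = 2.27² × 1.061 / (4×255) = 0.00536003 mm³ per gray-sum
row 0: Σ corner-gray over 10 cells = 4765  → 25.5405
row 1: Σ corner-gray over 10 cells = 5468  → 29.3086
row 2: Σ corner-gray over 10 cells = 5425  → 29.0781
row 3: Σ corner-gray over 10 cells = 5059  → 27.1164
row 4: Σ corner-gray over 10 cells = 4954  → 26.5536
row 5: Σ corner-gray over 10 cells = 5193  → 27.8346
row 6: Σ corner-gray over 10 cells = 5680  → 30.4449
row 7: Σ corner-gray over 10 cells = 6074  → 32.5568
row 8: Σ corner-gray over 10 cells = 5625  → 30.1501
Σ rows: total corner-gray = 48243  → 258.5838 mm³

258.584


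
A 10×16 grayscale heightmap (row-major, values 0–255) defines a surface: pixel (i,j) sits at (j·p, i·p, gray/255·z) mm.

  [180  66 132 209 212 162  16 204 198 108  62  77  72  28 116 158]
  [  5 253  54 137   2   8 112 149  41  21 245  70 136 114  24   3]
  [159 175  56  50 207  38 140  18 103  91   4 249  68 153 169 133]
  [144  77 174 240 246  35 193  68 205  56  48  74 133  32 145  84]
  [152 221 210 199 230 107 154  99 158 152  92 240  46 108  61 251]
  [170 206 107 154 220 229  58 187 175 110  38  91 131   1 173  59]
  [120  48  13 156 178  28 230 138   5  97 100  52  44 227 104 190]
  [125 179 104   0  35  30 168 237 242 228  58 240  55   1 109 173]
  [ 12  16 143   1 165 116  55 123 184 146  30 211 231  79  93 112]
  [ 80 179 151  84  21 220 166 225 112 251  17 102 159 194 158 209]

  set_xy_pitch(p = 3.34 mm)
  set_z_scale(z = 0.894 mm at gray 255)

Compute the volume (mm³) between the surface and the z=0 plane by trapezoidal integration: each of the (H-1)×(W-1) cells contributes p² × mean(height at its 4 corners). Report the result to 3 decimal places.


height_mm = gray/255 × 0.894; cell vol = 3.34² × mean(4 corners)
unit = 3.34² × 0.894 / (4×255) = 0.00977756 mm³ per gray-sum
row 0: Σ corner-gray over 15 cells = 6402  → 62.5959
row 1: Σ corner-gray over 15 cells = 6074  → 59.3889
row 2: Σ corner-gray over 15 cells = 7014  → 68.5798
row 3: Σ corner-gray over 15 cells = 8237  → 80.5377
row 4: Σ corner-gray over 15 cells = 8546  → 83.5590
row 5: Σ corner-gray over 15 cells = 7139  → 69.8020
row 6: Σ corner-gray over 15 cells = 6820  → 66.6829
row 7: Σ corner-gray over 15 cells = 6980  → 68.2473
row 8: Σ corner-gray over 15 cells = 7677  → 75.0623
Σ rows: total corner-gray = 64889  → 634.4558 mm³

634.456


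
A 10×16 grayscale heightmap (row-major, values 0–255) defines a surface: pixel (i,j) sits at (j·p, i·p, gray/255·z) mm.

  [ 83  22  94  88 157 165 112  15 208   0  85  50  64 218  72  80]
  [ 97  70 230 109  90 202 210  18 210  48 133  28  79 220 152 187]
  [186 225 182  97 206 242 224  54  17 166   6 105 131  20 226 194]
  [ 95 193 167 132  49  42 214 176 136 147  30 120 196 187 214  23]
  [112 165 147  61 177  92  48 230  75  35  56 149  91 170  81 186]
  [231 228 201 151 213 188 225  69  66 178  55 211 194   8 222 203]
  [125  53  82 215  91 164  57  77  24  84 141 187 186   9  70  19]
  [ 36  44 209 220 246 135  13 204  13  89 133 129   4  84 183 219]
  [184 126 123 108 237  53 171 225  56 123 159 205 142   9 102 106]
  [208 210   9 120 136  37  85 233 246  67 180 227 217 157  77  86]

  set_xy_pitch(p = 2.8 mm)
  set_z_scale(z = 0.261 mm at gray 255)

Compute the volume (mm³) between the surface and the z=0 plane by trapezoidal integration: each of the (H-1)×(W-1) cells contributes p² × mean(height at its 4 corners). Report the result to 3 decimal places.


139.347

height_mm = gray/255 × 0.261; cell vol = 2.8² × mean(4 corners)
unit = 2.8² × 0.261 / (4×255) = 0.00200612 mm³ per gray-sum
row 0: Σ corner-gray over 15 cells = 6745  → 13.5313
row 1: Σ corner-gray over 15 cells = 8064  → 16.1773
row 2: Σ corner-gray over 15 cells = 8306  → 16.6628
row 3: Σ corner-gray over 15 cells = 7576  → 15.1983
row 4: Σ corner-gray over 15 cells = 8304  → 16.6588
row 5: Σ corner-gray over 15 cells = 7876  → 15.8002
row 6: Σ corner-gray over 15 cells = 6691  → 13.4229
row 7: Σ corner-gray over 15 cells = 7635  → 15.3167
row 8: Σ corner-gray over 15 cells = 8264  → 16.5786
Σ rows: total corner-gray = 69461  → 139.3469 mm³
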